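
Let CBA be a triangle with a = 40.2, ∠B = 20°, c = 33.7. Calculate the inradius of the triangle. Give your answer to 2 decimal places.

By the law of cosines, b² = a² + c² − 2·a·c·cos B = 205.65, so b ≈ 14.341.
Area = ½·a·c·sin B ≈ 231.67.
Semiperimeter s = (33.7+14.341+40.2)/2 = 44.12.
Inradius = area/s = 231.67/44.12 ≈ 5.251.

r ≈ 5.25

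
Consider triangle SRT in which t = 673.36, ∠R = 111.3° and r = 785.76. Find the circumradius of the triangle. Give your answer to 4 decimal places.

Law of sines: sin T = t·sin R/r ≈ 0.79842.
Since r ≥ t, only the acute value applies: ∠T ≈ 52.98°.
Then ∠S = 180° − ∠R − ∠T ≈ 15.72°.
Law of sines gives s = r·sin S/sin R ≈ 228.51.
Circumradius = r/(2 sin R) ≈ 421.68.

421.6848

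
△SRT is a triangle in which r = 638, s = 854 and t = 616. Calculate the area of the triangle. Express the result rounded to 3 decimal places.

195983.281

Semiperimeter p = (854 + 638 + 616)/2 = 1054.
Heron's formula: area = √(1054·200·416·438) ≈ 1.9598e+05.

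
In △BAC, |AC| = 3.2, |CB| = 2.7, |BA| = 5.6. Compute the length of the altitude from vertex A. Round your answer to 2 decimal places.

Semiperimeter s = (3.2 + 2.7 + 5.6)/2 = 5.75.
Heron's formula: area = √(5.75·2.55·3.05·0.15) ≈ 2.59.
The altitude from A has length 2·area/|CB| ≈ 1.9185.

1.92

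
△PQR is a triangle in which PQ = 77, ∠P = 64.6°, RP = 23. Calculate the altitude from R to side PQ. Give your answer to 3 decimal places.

h_R ≈ 20.777

By the law of cosines, QR² = RP² + PQ² − 2·RP·PQ·cos P = 4938.7, so QR ≈ 70.276.
Area = ½·RP·PQ·sin P ≈ 799.9.
The altitude from R has length 2·area/PQ ≈ 20.777.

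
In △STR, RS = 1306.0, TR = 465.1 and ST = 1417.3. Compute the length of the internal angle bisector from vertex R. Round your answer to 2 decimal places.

467.38

By the law of cosines, cos R = (TR² + RS² − ST²) / (2·TR·RS) ≈ -0.07144, so ∠R ≈ 94.10°.
The bisector from R has length 2·TR·RS·cos(∠R/2)/(TR+RS) ≈ 467.38.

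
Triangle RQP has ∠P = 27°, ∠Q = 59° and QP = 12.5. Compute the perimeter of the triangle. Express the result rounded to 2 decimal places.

perimeter ≈ 28.93

The third angle is ∠R = 180° − ∠Q − ∠P = 94.00°.
Law of sines: PR = QP·sin Q/sin R ≈ 10.741.
Law of sines: RQ = QP·sin P/sin R ≈ 5.6887.
Semiperimeter s = (12.5+10.741+5.6887)/2 = 14.465.
Perimeter = 12.5 + 10.741 + 5.6887 = 28.929.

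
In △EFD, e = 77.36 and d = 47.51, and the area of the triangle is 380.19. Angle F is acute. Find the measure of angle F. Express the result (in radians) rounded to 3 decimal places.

From area = ½·d·e·sin F, we get sin F = 2·area/(d·e) ≈ 0.20689.
Taking the acute solution, ∠F ≈ 0.208 rad.

0.208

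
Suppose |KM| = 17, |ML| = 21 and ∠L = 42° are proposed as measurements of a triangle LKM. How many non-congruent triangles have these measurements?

2

|ML|·sin L = 21·sin(42°) ≈ 14.05.
Since |ML| sin L < |KM| < |ML| (14.05 < 17 < 21), two triangles exist.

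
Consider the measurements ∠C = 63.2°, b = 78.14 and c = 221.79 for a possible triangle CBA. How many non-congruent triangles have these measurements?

1

b·sin C = 78.14·sin(63.2°) ≈ 69.75.
Since c ≥ b, exactly one triangle exists.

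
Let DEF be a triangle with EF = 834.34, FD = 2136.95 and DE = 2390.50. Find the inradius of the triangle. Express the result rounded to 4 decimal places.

r ≈ 329.8476

Semiperimeter s = (834.34 + 2136.9 + 2390.5)/2 = 2680.9.
Heron's formula: area = √(2680.9·1846.6·543.95·290.39) ≈ 8.8429e+05.
Inradius = area/s = 8.8429e+05/2680.9 ≈ 329.85.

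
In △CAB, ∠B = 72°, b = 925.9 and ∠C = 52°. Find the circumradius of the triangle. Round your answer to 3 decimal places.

The third angle is ∠A = 180° − ∠B − ∠C = 56.00°.
Law of sines: c = b·sin C/sin B ≈ 767.17.
Law of sines: a = b·sin A/sin B ≈ 807.11.
Circumradius = b/(2 sin B) ≈ 486.77.

R ≈ 486.774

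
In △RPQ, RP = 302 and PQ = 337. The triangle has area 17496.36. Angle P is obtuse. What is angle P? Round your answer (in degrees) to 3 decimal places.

∠P ≈ 159.890°

From area = ½·RP·PQ·sin P, we get sin P = 2·area/(RP·PQ) ≈ 0.34383.
Taking the obtuse solution, ∠P ≈ 159.89°.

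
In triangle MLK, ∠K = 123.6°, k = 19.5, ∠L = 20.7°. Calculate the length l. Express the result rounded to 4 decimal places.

8.2754

The third angle is ∠M = 180° − ∠L − ∠K = 35.70°.
Law of sines: l = k·sin L/sin K ≈ 8.2754.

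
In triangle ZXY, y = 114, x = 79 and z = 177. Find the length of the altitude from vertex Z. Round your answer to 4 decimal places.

Semiperimeter s = (177 + 79 + 114)/2 = 185.
Heron's formula: area = √(185·8·106·71) ≈ 3337.4.
The altitude from Z has length 2·area/z ≈ 37.711.

h_Z ≈ 37.7111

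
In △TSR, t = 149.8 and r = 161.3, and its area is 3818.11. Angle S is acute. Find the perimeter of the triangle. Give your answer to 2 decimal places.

perimeter ≈ 362.18

From area = ½·r·t·sin S, we get sin S = 2·area/(r·t) ≈ 0.31603.
Taking the acute solution, ∠S ≈ 18.42°.
Law of cosines then gives s ≈ 51.079.
Perimeter = 149.8 + 51.079 + 161.3 = 362.18.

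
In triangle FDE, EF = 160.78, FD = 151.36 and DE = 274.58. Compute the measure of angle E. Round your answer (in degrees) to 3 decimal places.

∠E ≈ 27.476°

By the law of cosines, cos E = (DE² + EF² − FD²) / (2·DE·EF) ≈ 0.88720, so ∠E ≈ 27.48°.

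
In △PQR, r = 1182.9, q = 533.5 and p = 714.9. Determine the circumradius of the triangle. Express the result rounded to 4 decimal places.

967.1802

By the law of cosines, cos P = (q² + r² − p²) / (2·q·r) ≈ 0.92920, so ∠P ≈ 0.379 rad.
Circumradius = p/(2 sin P) ≈ 967.18.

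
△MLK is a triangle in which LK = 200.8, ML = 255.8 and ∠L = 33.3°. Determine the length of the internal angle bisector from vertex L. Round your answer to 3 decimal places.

By the law of cosines, KM² = ML² + LK² − 2·ML·LK·cos L = 19892, so KM ≈ 141.04.
The bisector from L has length 2·ML·LK·cos(∠L/2)/(ML+LK) ≈ 215.55.

t_L ≈ 215.554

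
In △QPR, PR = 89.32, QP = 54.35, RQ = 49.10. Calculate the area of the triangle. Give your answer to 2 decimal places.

Semiperimeter s = (89.32 + 49.1 + 54.35)/2 = 96.385.
Heron's formula: area = √(96.385·7.065·47.285·42.035) ≈ 1163.4.

1163.40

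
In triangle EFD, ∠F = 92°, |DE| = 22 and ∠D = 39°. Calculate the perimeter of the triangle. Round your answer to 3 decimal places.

The third angle is ∠E = 180° − ∠F − ∠D = 49.00°.
Law of sines: |FD| = |DE|·sin E/sin F ≈ 16.614.
Law of sines: |EF| = |DE|·sin D/sin F ≈ 13.853.
Semiperimeter s = (16.614+22+13.853)/2 = 26.234.
Perimeter = 16.614 + 22 + 13.853 = 52.467.

perimeter ≈ 52.467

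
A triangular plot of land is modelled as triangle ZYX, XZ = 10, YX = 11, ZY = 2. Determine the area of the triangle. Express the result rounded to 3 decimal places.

area ≈ 9.052

Semiperimeter s = (11 + 10 + 2)/2 = 11.5.
Heron's formula: area = √(11.5·0.5·1.5·9.5) ≈ 9.0519.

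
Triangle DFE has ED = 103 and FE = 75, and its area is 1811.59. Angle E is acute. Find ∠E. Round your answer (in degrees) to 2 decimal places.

From area = ½·FE·ED·sin E, we get sin E = 2·area/(FE·ED) ≈ 0.46902.
Taking the acute solution, ∠E ≈ 27.97°.

∠E ≈ 27.97°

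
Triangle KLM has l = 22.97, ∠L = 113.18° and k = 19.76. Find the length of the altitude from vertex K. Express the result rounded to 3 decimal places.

5.774

Law of sines: sin K = k·sin L/l ≈ 0.79081.
Since l ≥ k, only the acute value applies: ∠K ≈ 52.26°.
Then ∠M = 180° − ∠L − ∠K ≈ 14.56°.
Law of sines gives m = l·sin M/sin L ≈ 6.2812.
Area = ½·l·k·sin M ≈ 57.048.
The altitude from K has length 2·area/k ≈ 5.7741.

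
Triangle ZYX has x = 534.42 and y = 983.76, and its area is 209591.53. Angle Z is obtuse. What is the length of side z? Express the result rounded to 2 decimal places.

1374.05

From area = ½·y·x·sin Z, we get sin Z = 2·area/(y·x) ≈ 0.79732.
Taking the obtuse solution, ∠Z ≈ 127.13°.
Law of cosines then gives z ≈ 1374.1.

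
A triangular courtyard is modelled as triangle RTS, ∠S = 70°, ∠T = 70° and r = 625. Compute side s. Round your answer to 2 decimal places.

913.69

The third angle is ∠R = 180° − ∠T − ∠S = 40.00°.
Law of sines: s = r·sin S/sin R ≈ 913.69.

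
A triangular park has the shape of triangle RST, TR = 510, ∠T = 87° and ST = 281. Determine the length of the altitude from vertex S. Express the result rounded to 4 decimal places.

h_S ≈ 280.6149

By the law of cosines, RS² = ST² + TR² − 2·ST·TR·cos T = 3.2406e+05, so RS ≈ 569.26.
Area = ½·ST·TR·sin T ≈ 71557.
The altitude from S has length 2·area/TR ≈ 280.61.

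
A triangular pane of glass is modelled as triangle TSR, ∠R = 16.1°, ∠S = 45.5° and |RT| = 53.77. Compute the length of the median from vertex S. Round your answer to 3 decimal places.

m_S ≈ 41.165

The third angle is ∠T = 180° − ∠S − ∠R = 118.40°.
Law of sines: |SR| = |RT|·sin T/sin S ≈ 66.314.
Law of sines: |TS| = |RT|·sin R/sin S ≈ 20.906.
Median from S: ½√(2·|TS|² + 2·|SR|² − |RT|²) ≈ 41.165.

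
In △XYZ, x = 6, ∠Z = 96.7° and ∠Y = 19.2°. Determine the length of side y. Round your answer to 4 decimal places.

The third angle is ∠X = 180° − ∠Y − ∠Z = 64.10°.
Law of sines: y = x·sin Y/sin X ≈ 2.1935.

2.1935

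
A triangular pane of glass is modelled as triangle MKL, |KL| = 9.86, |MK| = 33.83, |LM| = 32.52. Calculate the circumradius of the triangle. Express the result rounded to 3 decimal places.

R ≈ 16.917

By the law of cosines, cos M = (|LM|² + |MK|² − |KL|²) / (2·|LM|·|MK|) ≈ 0.95660, so ∠M ≈ 16.94°.
Circumradius = |KL|/(2 sin M) ≈ 16.917.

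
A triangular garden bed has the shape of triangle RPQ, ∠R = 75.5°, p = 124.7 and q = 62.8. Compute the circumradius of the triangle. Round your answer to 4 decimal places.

By the law of cosines, r² = p² + q² − 2·p·q·cos R = 15572, so r ≈ 124.79.
Area = ½·p·q·sin R ≈ 3790.9.
Circumradius = r/(2 sin R) ≈ 64.448.

64.4475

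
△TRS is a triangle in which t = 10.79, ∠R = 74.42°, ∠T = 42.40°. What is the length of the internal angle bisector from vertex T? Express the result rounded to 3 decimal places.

t_T ≈ 13.822

The third angle is ∠S = 180° − ∠T − ∠R = 63.18°.
Law of sines: r = t·sin R/sin T ≈ 15.414.
Law of sines: s = t·sin S/sin T ≈ 14.28.
The bisector from T has length 2·r·s·cos(∠T/2)/(r+s) ≈ 13.822.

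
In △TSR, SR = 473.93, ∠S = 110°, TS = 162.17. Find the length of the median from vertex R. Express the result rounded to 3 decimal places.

507.416

By the law of cosines, RT² = TS² + SR² − 2·TS·SR·cos S = 3.0348e+05, so RT ≈ 550.89.
Median from R: ½√(2·SR² + 2·RT² − TS²) ≈ 507.42.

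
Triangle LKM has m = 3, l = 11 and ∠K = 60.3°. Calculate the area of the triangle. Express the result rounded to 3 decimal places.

Area = ½·m·l·sin K ≈ 14.332.

14.332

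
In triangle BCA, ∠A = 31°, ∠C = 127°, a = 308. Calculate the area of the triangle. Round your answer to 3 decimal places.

27552.191

The third angle is ∠B = 180° − ∠C − ∠A = 22.00°.
Law of sines: b = a·sin B/sin A ≈ 224.02.
Law of sines: c = a·sin C/sin A ≈ 477.6.
Area = ½·a·b·sin C ≈ 27552.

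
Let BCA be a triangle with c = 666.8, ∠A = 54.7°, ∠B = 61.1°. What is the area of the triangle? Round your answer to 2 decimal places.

area ≈ 176427.72

The third angle is ∠C = 180° − ∠A − ∠B = 64.20°.
Law of sines: b = c·sin B/sin C ≈ 648.39.
Law of sines: a = c·sin A/sin C ≈ 604.45.
Area = ½·c·b·sin A ≈ 1.7643e+05.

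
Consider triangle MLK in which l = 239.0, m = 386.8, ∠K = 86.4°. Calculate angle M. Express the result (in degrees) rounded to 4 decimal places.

∠M ≈ 60.9173°

By the law of cosines, k² = m² + l² − 2·m·l·cos K = 1.9513e+05, so k ≈ 441.73.
Law of cosines again: cos M = (l² + k² − m²)/(2·l·k) ≈ 0.48607, so ∠M ≈ 60.92°.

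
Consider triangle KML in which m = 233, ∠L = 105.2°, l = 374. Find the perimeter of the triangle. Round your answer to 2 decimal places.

844.77

Law of sines: sin M = m·sin L/l ≈ 0.60120.
Since l ≥ m, only the acute value applies: ∠M ≈ 36.96°.
Then ∠K = 180° − ∠L − ∠M ≈ 37.84°.
Law of sines gives k = l·sin K/sin L ≈ 237.77.
Semiperimeter s = (237.77+233+374)/2 = 422.39.
Perimeter = 237.77 + 233 + 374 = 844.77.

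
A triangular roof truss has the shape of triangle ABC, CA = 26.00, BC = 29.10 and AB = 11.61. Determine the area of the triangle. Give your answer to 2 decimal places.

150.66

Semiperimeter s = (29.1 + 26 + 11.61)/2 = 33.355.
Heron's formula: area = √(33.355·4.255·7.355·21.745) ≈ 150.66.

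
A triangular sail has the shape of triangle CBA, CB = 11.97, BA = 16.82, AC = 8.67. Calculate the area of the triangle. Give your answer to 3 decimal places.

49.324

Semiperimeter s = (16.82 + 8.67 + 11.97)/2 = 18.73.
Heron's formula: area = √(18.73·1.91·10.06·6.76) ≈ 49.324.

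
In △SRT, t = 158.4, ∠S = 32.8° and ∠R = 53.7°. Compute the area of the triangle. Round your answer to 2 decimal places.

5487.23

The third angle is ∠T = 180° − ∠S − ∠R = 93.50°.
Law of sines: s = t·sin S/sin T ≈ 85.967.
Law of sines: r = t·sin R/sin T ≈ 127.9.
Area = ½·t·s·sin R ≈ 5487.2.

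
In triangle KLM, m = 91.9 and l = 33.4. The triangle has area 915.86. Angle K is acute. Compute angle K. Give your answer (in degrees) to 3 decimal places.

36.638

From area = ½·l·m·sin K, we get sin K = 2·area/(l·m) ≈ 0.59676.
Taking the acute solution, ∠K ≈ 36.64°.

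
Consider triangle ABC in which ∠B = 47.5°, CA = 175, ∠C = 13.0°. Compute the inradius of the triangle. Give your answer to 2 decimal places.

18.70

The third angle is ∠A = 180° − ∠B − ∠C = 119.50°.
Law of sines: BC = CA·sin A/sin B ≈ 206.59.
Law of sines: AB = CA·sin C/sin B ≈ 53.394.
Area = ½·CA·BC·sin C ≈ 4066.3.
Semiperimeter s = (206.59+175+53.394)/2 = 217.49.
Inradius = area/s = 4066.3/217.49 ≈ 18.696.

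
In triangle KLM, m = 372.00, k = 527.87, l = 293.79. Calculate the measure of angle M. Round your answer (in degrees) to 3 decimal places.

∠M ≈ 43.072°

By the law of cosines, cos M = (k² + l² − m²) / (2·k·l) ≈ 0.73050, so ∠M ≈ 43.07°.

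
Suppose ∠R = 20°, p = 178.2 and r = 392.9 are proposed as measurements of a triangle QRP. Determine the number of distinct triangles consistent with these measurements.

1

p·sin R = 178.2·sin(20°) ≈ 60.95.
Since r ≥ p, exactly one triangle exists.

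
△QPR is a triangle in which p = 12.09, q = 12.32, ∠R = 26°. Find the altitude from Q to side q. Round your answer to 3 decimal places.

5.300

By the law of cosines, r² = q² + p² − 2·q·p·cos R = 30.202, so r ≈ 5.4956.
Area = ½·q·p·sin R ≈ 32.647.
The altitude from Q has length 2·area/q ≈ 5.2999.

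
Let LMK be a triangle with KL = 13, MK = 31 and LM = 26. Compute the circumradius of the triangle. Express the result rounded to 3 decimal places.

R ≈ 15.733

By the law of cosines, cos L = (KL² + LM² − MK²) / (2·KL·LM) ≈ -0.17160, so ∠L ≈ 99.88°.
Circumradius = MK/(2 sin L) ≈ 15.733.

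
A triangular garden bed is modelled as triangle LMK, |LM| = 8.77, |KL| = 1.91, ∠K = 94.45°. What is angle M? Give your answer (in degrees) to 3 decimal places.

12.541

Law of sines: sin M = |KL|·sin K/|LM| ≈ 0.21713.
Since |LM| ≥ |KL|, only the acute value applies: ∠M ≈ 12.54°.
Then ∠L = 180° − ∠K − ∠M ≈ 73.01°.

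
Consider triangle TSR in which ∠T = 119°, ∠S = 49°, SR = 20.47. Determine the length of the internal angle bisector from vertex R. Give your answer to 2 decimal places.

18.86

The third angle is ∠R = 180° − ∠T − ∠S = 12.00°.
Law of sines: RT = SR·sin S/sin T ≈ 17.664.
Law of sines: TS = SR·sin R/sin T ≈ 4.8661.
The bisector from R has length 2·SR·RT·cos(∠R/2)/(SR+RT) ≈ 18.86.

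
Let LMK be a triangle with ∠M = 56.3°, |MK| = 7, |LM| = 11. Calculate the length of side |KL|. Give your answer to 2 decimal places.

By the law of cosines, |KL|² = |LM|² + |MK|² − 2·|LM|·|MK|·cos M = 84.554, so |KL| ≈ 9.1953.

9.20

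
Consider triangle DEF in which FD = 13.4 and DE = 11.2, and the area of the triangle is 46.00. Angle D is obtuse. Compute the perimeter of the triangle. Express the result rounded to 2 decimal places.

perimeter ≈ 47.88

From area = ½·FD·DE·sin D, we get sin D = 2·area/(FD·DE) ≈ 0.61301.
Taking the obtuse solution, ∠D ≈ 142.19°.
Law of cosines then gives EF ≈ 23.284.
Perimeter = 23.284 + 13.4 + 11.2 = 47.884.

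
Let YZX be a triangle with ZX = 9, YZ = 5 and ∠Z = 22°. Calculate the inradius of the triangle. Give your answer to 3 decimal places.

r ≈ 0.899

By the law of cosines, XY² = YZ² + ZX² − 2·YZ·ZX·cos Z = 22.553, so XY ≈ 4.749.
Area = ½·YZ·ZX·sin Z ≈ 8.4286.
Semiperimeter s = (9+4.749+5)/2 = 9.3745.
Inradius = area/s = 8.4286/9.3745 ≈ 0.8991.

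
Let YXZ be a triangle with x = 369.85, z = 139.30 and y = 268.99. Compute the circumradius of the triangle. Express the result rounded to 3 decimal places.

R ≈ 231.343

By the law of cosines, cos Y = (x² + z² − y²) / (2·x·z) ≈ 0.81364, so ∠Y ≈ 35.55°.
Circumradius = y/(2 sin Y) ≈ 231.34.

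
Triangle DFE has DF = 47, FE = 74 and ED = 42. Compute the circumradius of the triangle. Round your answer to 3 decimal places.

R ≈ 40.013

By the law of cosines, cos D = (ED² + DF² − FE²) / (2·ED·DF) ≈ -0.38070, so ∠D ≈ 112.38°.
Circumradius = FE/(2 sin D) ≈ 40.013.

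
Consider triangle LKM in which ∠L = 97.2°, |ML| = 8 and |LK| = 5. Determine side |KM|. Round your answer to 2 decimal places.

9.95

By the law of cosines, |KM|² = |ML|² + |LK|² − 2·|ML|·|LK|·cos L = 99.027, so |KM| ≈ 9.9512.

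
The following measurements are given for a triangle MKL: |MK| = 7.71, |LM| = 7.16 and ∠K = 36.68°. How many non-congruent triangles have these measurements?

2

|MK|·sin K = 7.71·sin(36.68°) ≈ 4.606.
Since |MK| sin K < |LM| < |MK| (4.606 < 7.16 < 7.71), two triangles exist.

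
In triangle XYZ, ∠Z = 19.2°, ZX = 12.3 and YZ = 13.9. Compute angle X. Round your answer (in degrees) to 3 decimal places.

By the law of cosines, XY² = YZ² + ZX² − 2·YZ·ZX·cos Z = 21.58, so XY ≈ 4.6454.
Law of cosines again: cos X = (ZX² + XY² − YZ²)/(2·ZX·XY) ≈ -0.17799, so ∠X ≈ 100.25°.

∠X ≈ 100.253°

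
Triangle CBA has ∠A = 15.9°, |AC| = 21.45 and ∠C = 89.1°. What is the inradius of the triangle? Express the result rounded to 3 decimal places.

r ≈ 2.623

The third angle is ∠B = 180° − ∠A − ∠C = 75.00°.
Law of sines: |BA| = |AC|·sin C/sin B ≈ 22.204.
Law of sines: |CB| = |AC|·sin A/sin B ≈ 6.0837.
Area = ½·|AC|·|BA|·sin A ≈ 65.24.
Semiperimeter s = (22.204+21.45+6.0837)/2 = 24.869.
Inradius = area/s = 65.24/24.869 ≈ 2.6234.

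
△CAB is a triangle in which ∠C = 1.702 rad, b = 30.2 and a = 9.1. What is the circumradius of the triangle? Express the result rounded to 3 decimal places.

By the law of cosines, c² = a² + b² − 2·a·b·cos C = 1066.8, so c ≈ 32.661.
Area = ½·a·b·sin C ≈ 136.23.
Circumradius = c/(2 sin C) ≈ 16.472.

16.472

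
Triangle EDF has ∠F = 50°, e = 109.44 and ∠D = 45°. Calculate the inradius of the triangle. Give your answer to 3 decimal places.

r ≈ 24.007

The third angle is ∠E = 180° − ∠D − ∠F = 85.00°.
Law of sines: d = e·sin D/sin E ≈ 77.681.
Law of sines: f = e·sin F/sin E ≈ 84.156.
Area = ½·e·d·sin F ≈ 3256.2.
Semiperimeter s = (109.44+77.681+84.156)/2 = 135.64.
Inradius = area/s = 3256.2/135.64 ≈ 24.007.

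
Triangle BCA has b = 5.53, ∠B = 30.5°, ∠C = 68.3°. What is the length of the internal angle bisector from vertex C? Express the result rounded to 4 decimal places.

t_C ≈ 6.0472

The third angle is ∠A = 180° − ∠B − ∠C = 81.20°.
Law of sines: c = b·sin C/sin B ≈ 10.124.
Law of sines: a = b·sin A/sin B ≈ 10.767.
The bisector from C has length 2·a·b·cos(∠C/2)/(a+b) ≈ 6.0472.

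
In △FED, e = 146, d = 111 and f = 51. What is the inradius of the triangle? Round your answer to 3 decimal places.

Semiperimeter s = (51 + 146 + 111)/2 = 154.
Heron's formula: area = √(154·103·8·43) ≈ 2335.9.
Inradius = area/s = 2335.9/154 ≈ 15.168.

15.168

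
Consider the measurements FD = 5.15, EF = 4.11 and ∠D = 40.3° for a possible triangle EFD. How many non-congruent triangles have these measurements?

FD·sin D = 5.15·sin(40.3°) ≈ 3.331.
Since FD sin D < EF < FD (3.331 < 4.11 < 5.15), two triangles exist.

2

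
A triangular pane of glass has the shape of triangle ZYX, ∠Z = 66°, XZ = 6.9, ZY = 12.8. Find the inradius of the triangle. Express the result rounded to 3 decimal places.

r ≈ 2.560

By the law of cosines, YX² = XZ² + ZY² − 2·XZ·ZY·cos Z = 139.6, so YX ≈ 11.815.
Area = ½·XZ·ZY·sin Z ≈ 40.342.
Semiperimeter s = (11.815+6.9+12.8)/2 = 15.758.
Inradius = area/s = 40.342/15.758 ≈ 2.5602.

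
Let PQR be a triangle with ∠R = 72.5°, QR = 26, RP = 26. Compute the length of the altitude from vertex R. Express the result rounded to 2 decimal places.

20.97

By the law of cosines, PQ² = QR² + RP² − 2·QR·RP·cos R = 945.45, so PQ ≈ 30.748.
Area = ½·QR·RP·sin R ≈ 322.36.
The altitude from R has length 2·area/PQ ≈ 20.968.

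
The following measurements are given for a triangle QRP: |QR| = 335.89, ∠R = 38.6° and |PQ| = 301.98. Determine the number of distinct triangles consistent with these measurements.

|QR|·sin R = 335.89·sin(38.6°) ≈ 209.6.
Since |QR| sin R < |PQ| < |QR| (209.6 < 301.98 < 335.89), two triangles exist.

2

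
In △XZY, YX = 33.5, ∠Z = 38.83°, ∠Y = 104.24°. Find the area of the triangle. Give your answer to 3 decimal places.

The third angle is ∠X = 180° − ∠Z − ∠Y = 36.93°.
Law of sines: ZY = YX·sin X/sin Z ≈ 32.102.
Law of sines: XZ = YX·sin Y/sin Z ≈ 51.786.
Area = ½·YX·ZY·sin Y ≈ 521.18.

area ≈ 521.181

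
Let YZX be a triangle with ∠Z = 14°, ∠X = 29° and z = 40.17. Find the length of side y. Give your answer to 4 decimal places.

The third angle is ∠Y = 180° − ∠Z − ∠X = 137.00°.
Law of sines: y = z·sin Y/sin Z ≈ 113.24.

113.2426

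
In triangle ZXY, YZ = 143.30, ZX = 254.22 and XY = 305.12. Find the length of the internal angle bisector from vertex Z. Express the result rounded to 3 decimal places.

By the law of cosines, cos Z = (YZ² + ZX² − XY²) / (2·YZ·ZX) ≈ -0.10892, so ∠Z ≈ 1.680 rad.
The bisector from Z has length 2·YZ·ZX·cos(∠Z/2)/(YZ+ZX) ≈ 122.34.

t_Z ≈ 122.341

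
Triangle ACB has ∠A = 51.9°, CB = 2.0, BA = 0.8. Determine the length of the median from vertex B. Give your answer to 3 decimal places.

m_B ≈ 0.943

Law of sines: sin C = BA·sin A/CB ≈ 0.31477.
Since CB ≥ BA, only the acute value applies: ∠C ≈ 18.35°.
Then ∠B = 180° − ∠A − ∠C ≈ 109.75°.
Law of sines gives AC = CB·sin B/sin A ≈ 2.392.
Median from B: ½√(2·CB² + 2·BA² − AC²) ≈ 0.9432.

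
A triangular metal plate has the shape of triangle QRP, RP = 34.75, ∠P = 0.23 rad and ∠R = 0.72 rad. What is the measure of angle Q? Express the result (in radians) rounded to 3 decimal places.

The third angle is ∠Q = π − ∠R − ∠P = 2.192 rad.

2.192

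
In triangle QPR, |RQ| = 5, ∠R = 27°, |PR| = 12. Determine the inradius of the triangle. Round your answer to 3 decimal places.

1.095

By the law of cosines, |QP|² = |PR|² + |RQ|² − 2·|PR|·|RQ|·cos R = 62.079, so |QP| ≈ 7.879.
Area = ½·|PR|·|RQ|·sin R ≈ 13.62.
Semiperimeter s = (12+5+7.879)/2 = 12.44.
Inradius = area/s = 13.62/12.44 ≈ 1.0949.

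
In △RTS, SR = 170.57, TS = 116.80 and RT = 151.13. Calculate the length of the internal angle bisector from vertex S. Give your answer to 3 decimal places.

By the law of cosines, cos S = (TS² + SR² − RT²) / (2·TS·SR) ≈ 0.49934, so ∠S ≈ 60.04°.
The bisector from S has length 2·TS·SR·cos(∠S/2)/(TS+SR) ≈ 120.05.

t_S ≈ 120.052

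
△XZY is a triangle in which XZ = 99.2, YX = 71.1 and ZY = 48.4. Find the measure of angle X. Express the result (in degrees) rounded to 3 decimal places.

∠X ≈ 27.138°

By the law of cosines, cos X = (YX² + XZ² − ZY²) / (2·YX·XZ) ≈ 0.88991, so ∠X ≈ 27.14°.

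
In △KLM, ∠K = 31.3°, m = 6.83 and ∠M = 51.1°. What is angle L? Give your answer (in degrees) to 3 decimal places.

The third angle is ∠L = 180° − ∠M − ∠K = 97.60°.

97.600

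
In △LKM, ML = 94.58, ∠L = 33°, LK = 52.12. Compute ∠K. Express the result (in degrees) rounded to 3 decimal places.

By the law of cosines, KM² = ML² + LK² − 2·ML·LK·cos L = 3393.4, so KM ≈ 58.253.
Law of cosines again: cos K = (LK² + KM² − ML²)/(2·LK·KM) ≈ -0.46695, so ∠K ≈ 117.84°.

∠K ≈ 117.837°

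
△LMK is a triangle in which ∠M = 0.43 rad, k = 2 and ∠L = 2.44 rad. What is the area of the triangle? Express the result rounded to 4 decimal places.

The third angle is ∠K = π − ∠L − ∠M = 0.272 rad.
Law of sines: l = k·sin L/sin K ≈ 4.8119.
Law of sines: m = k·sin M/sin K ≈ 3.1079.
Area = ½·k·l·sin M ≈ 2.0059.

2.0059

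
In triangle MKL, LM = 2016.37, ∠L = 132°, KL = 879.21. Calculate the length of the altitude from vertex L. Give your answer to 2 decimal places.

490.60

By the law of cosines, MK² = KL² + LM² − 2·KL·LM·cos L = 7.2112e+06, so MK ≈ 2685.4.
Area = ½·KL·LM·sin L ≈ 6.5873e+05.
The altitude from L has length 2·area/MK ≈ 490.6.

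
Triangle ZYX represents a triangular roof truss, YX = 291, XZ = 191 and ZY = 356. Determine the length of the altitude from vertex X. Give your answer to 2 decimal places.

155.93

Semiperimeter s = (291 + 191 + 356)/2 = 419.
Heron's formula: area = √(419·128·228·63) ≈ 27756.
The altitude from X has length 2·area/ZY ≈ 155.93.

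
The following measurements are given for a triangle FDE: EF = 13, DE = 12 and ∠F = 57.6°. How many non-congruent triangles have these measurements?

2

EF·sin F = 13·sin(57.6°) ≈ 10.98.
Since EF sin F < DE < EF (10.98 < 12 < 13), two triangles exist.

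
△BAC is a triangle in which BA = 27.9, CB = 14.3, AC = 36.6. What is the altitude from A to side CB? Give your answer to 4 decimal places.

Semiperimeter s = (36.6 + 14.3 + 27.9)/2 = 39.4.
Heron's formula: area = √(39.4·2.8·25.1·11.5) ≈ 178.45.
The altitude from A has length 2·area/CB ≈ 24.958.

h_A ≈ 24.9578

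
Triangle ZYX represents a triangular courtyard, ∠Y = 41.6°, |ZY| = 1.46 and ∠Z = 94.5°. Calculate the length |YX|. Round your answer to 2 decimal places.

2.10

The third angle is ∠X = 180° − ∠Z − ∠Y = 43.90°.
Law of sines: |YX| = |ZY|·sin Z/sin X ≈ 2.0991.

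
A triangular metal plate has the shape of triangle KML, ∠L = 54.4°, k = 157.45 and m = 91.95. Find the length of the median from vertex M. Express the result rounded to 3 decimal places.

By the law of cosines, l² = k² + m² − 2·k·m·cos L = 16390, so l ≈ 128.02.
Median from M: ½√(2·l² + 2·k² − m²) ≈ 135.93.

m_M ≈ 135.928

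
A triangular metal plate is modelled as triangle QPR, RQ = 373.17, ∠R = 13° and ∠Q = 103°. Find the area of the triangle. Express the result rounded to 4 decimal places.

The third angle is ∠P = 180° − ∠R − ∠Q = 64.00°.
Law of sines: PR = RQ·sin Q/sin P ≈ 404.55.
Law of sines: QP = RQ·sin R/sin P ≈ 93.397.
Area = ½·RQ·PR·sin R ≈ 16980.

16979.9039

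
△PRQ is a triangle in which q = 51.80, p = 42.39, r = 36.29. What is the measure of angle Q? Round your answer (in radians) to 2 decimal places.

By the law of cosines, cos Q = (p² + r² − q²) / (2·p·r) ≈ 0.13997, so ∠Q ≈ 1.430 rad.

∠Q ≈ 1.43 rad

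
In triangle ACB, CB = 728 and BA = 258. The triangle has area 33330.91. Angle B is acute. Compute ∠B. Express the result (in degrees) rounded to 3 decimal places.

From area = ½·CB·BA·sin B, we get sin B = 2·area/(CB·BA) ≈ 0.35492.
Taking the acute solution, ∠B ≈ 20.79°.

20.788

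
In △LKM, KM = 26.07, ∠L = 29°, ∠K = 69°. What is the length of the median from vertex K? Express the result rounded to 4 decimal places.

The third angle is ∠M = 180° − ∠L − ∠K = 82.00°.
Law of sines: ML = KM·sin K/sin L ≈ 50.202.
Law of sines: LK = KM·sin M/sin L ≈ 53.25.
Median from K: ½√(2·LK² + 2·KM² − ML²) ≈ 33.579.

m_K ≈ 33.5792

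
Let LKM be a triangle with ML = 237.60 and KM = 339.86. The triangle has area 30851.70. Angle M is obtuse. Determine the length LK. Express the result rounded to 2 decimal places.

525.49

From area = ½·KM·ML·sin M, we get sin M = 2·area/(KM·ML) ≈ 0.76412.
Taking the obtuse solution, ∠M ≈ 130.17°.
Law of cosines then gives LK ≈ 525.49.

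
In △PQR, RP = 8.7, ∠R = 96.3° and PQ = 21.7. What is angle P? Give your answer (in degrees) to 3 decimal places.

Law of sines: sin Q = RP·sin R/PQ ≈ 0.39850.
Since PQ ≥ RP, only the acute value applies: ∠Q ≈ 23.48°.
Then ∠P = 180° − ∠R − ∠Q ≈ 60.22°.

60.216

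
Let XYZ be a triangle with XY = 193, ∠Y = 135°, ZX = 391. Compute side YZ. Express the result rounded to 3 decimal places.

229.939

Law of sines: sin Z = XY·sin Y/ZX ≈ 0.34903.
Since ZX ≥ XY, only the acute value applies: ∠Z ≈ 20.43°.
Then ∠X = 180° − ∠Y − ∠Z ≈ 24.57°.
Law of sines gives YZ = ZX·sin X/sin Y ≈ 229.94.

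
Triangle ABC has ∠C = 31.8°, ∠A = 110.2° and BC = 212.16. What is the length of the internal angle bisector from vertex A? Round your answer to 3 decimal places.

73.449

The third angle is ∠B = 180° − ∠C − ∠A = 38.00°.
Law of sines: CA = BC·sin B/sin A ≈ 139.18.
Law of sines: AB = BC·sin C/sin A ≈ 119.13.
The bisector from A has length 2·CA·AB·cos(∠A/2)/(CA+AB) ≈ 73.449.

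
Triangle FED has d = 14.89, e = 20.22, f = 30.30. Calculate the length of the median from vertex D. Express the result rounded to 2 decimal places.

24.66

Median from D: ½√(2·f² + 2·e² − d²) ≈ 24.658.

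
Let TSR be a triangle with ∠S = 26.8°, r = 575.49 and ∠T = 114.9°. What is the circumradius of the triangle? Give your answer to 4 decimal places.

The third angle is ∠R = 180° − ∠T − ∠S = 38.30°.
Law of sines: t = r·sin T/sin R ≈ 842.23.
Law of sines: s = r·sin S/sin R ≈ 418.66.
Circumradius = r/(2 sin R) ≈ 464.27.

464.2703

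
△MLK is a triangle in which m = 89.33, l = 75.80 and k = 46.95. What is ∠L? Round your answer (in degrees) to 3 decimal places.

∠L ≈ 58.052°

By the law of cosines, cos L = (k² + m² − l²) / (2·k·m) ≈ 0.52914, so ∠L ≈ 58.05°.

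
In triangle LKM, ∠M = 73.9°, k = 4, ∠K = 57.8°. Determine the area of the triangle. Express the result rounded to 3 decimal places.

The third angle is ∠L = 180° − ∠K − ∠M = 48.30°.
Law of sines: l = k·sin L/sin K ≈ 3.5294.
Law of sines: m = k·sin M/sin K ≈ 4.5417.
Area = ½·k·l·sin M ≈ 6.7819.

area ≈ 6.782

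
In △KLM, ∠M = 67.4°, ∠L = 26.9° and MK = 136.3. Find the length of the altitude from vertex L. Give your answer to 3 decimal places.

h_L ≈ 277.342

The third angle is ∠K = 180° − ∠L − ∠M = 85.70°.
Law of sines: LM = MK·sin K/sin L ≈ 300.41.
Law of sines: KL = MK·sin M/sin L ≈ 278.13.
Area = ½·MK·LM·sin M ≈ 18901.
The altitude from L has length 2·area/MK ≈ 277.34.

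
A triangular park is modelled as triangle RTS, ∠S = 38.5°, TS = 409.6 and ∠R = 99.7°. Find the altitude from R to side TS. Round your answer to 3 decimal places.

The third angle is ∠T = 180° − ∠S − ∠R = 41.80°.
Law of sines: SR = TS·sin T/sin R ≈ 276.97.
Law of sines: RT = TS·sin S/sin R ≈ 258.68.
Area = ½·TS·SR·sin S ≈ 35311.
The altitude from R has length 2·area/TS ≈ 172.42.

172.419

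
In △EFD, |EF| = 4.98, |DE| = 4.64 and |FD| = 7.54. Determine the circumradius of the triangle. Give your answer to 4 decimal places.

R ≈ 3.8717

By the law of cosines, cos E = (|DE|² + |EF|² − |FD|²) / (2·|DE|·|EF|) ≈ -0.22767, so ∠E ≈ 103.16°.
Circumradius = |FD|/(2 sin E) ≈ 3.8717.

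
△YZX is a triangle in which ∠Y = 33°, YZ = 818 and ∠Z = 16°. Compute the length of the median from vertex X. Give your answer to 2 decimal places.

The third angle is ∠X = 180° − ∠Y − ∠Z = 131.00°.
Law of sines: ZX = YZ·sin Y/sin X ≈ 590.31.
Law of sines: XY = YZ·sin Z/sin X ≈ 298.75.
Median from X: ½√(2·ZX² + 2·XY² − YZ²) ≈ 227.11.

m_X ≈ 227.11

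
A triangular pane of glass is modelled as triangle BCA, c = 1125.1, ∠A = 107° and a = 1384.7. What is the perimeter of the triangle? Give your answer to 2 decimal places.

Law of sines: sin C = c·sin A/a ≈ 0.77702.
Since a ≥ c, only the acute value applies: ∠C ≈ 50.99°.
Then ∠B = 180° − ∠A − ∠C ≈ 22.01°.
Law of sines gives b = a·sin B/sin A ≈ 542.69.
Semiperimeter s = (542.69+1125.1+1384.7)/2 = 1526.2.
Perimeter = 542.69 + 1125.1 + 1384.7 = 3052.5.

perimeter ≈ 3052.49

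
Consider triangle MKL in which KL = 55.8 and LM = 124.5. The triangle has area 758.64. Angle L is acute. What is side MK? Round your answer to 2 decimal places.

71.10

From area = ½·KL·LM·sin L, we get sin L = 2·area/(KL·LM) ≈ 0.21840.
Taking the acute solution, ∠L ≈ 12.62°.
Law of cosines then gives MK ≈ 71.099.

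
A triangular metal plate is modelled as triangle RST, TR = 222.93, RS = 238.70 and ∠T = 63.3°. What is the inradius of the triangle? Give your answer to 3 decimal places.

Law of sines: sin S = TR·sin T/RS ≈ 0.83435.
Since RS ≥ TR, only the acute value applies: ∠S ≈ 56.55°.
Then ∠R = 180° − ∠T − ∠S ≈ 60.15°.
Law of sines gives ST = RS·sin R/sin T ≈ 231.75.
Area = ½·RS·TR·sin R ≈ 23077.
Semiperimeter s = (231.75+222.93+238.7)/2 = 346.69.
Inradius = area/s = 23077/346.69 ≈ 66.565.

r ≈ 66.565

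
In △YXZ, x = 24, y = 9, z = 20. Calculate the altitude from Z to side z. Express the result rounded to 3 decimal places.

Semiperimeter s = (9 + 24 + 20)/2 = 26.5.
Heron's formula: area = √(26.5·17.5·2.5·6.5) ≈ 86.81.
The altitude from Z has length 2·area/z ≈ 8.681.

h_Z ≈ 8.681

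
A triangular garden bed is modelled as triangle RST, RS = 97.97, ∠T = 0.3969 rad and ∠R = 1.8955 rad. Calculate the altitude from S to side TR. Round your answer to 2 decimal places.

h_S ≈ 92.85

The third angle is ∠S = π − ∠T − ∠R = 0.8492 rad.
Law of sines: ST = RS·sin R/sin T ≈ 240.2.
Law of sines: TR = RS·sin S/sin T ≈ 190.27.
Area = ½·RS·ST·sin S ≈ 8833.3.
The altitude from S has length 2·area/TR ≈ 92.851.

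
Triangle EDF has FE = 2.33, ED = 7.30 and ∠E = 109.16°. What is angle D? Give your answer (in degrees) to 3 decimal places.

15.265

By the law of cosines, DF² = FE² + ED² − 2·FE·ED·cos E = 69.884, so DF ≈ 8.3597.
Law of cosines again: cos D = (ED² + DF² − FE²)/(2·ED·DF) ≈ 0.96472, so ∠D ≈ 15.26°.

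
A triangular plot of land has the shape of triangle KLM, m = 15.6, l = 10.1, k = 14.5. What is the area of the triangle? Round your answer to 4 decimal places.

area ≈ 71.1702

Semiperimeter s = (14.5 + 10.1 + 15.6)/2 = 20.1.
Heron's formula: area = √(20.1·5.6·10·4.5) ≈ 71.17.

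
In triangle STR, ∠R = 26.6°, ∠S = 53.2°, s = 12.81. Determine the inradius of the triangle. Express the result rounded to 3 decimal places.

2.528

The third angle is ∠T = 180° − ∠R − ∠S = 100.20°.
Law of sines: t = s·sin T/sin S ≈ 15.745.
Law of sines: r = s·sin R/sin S ≈ 7.1632.
Area = ½·s·t·sin R ≈ 45.155.
Semiperimeter p = (12.81+15.745+7.1632)/2 = 17.859.
Inradius = area/p = 45.155/17.859 ≈ 2.5284.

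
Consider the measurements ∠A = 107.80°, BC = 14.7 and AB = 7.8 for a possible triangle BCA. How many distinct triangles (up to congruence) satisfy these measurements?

1

AB·sin A = 7.8·sin(107.80°) ≈ 7.427.
Since ∠A is not acute, a triangle exists only if BC > AB; here BC > AB, so there is exactly one triangle.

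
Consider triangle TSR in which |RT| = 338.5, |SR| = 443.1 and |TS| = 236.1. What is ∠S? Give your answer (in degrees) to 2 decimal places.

∠S ≈ 48.92°

By the law of cosines, cos S = (|TS|² + |SR|² − |RT|²) / (2·|TS|·|SR|) ≈ 0.65716, so ∠S ≈ 48.92°.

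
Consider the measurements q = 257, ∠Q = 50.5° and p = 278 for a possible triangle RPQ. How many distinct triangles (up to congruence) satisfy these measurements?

2

p·sin Q = 278·sin(50.5°) ≈ 214.5.
Since p sin Q < q < p (214.5 < 257 < 278), two triangles exist.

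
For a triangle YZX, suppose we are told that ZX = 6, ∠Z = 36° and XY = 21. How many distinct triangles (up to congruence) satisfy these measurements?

ZX·sin Z = 6·sin(36°) ≈ 3.527.
Since XY ≥ ZX, exactly one triangle exists.

1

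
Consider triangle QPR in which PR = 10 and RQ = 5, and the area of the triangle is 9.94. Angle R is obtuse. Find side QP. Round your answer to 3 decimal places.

14.723

From area = ½·PR·RQ·sin R, we get sin R = 2·area/(PR·RQ) ≈ 0.39760.
Taking the obtuse solution, ∠R ≈ 156.57°.
Law of cosines then gives QP ≈ 14.723.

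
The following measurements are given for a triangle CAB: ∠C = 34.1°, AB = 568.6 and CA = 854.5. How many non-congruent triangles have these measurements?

CA·sin C = 854.5·sin(34.1°) ≈ 479.1.
Since CA sin C < AB < CA (479.1 < 568.6 < 854.5), two triangles exist.

2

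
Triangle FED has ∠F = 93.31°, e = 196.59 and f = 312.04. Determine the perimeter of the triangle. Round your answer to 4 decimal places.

739.8698

Law of sines: sin E = e·sin F/f ≈ 0.62896.
Since f ≥ e, only the acute value applies: ∠E ≈ 38.97°.
Then ∠D = 180° − ∠F − ∠E ≈ 47.72°.
Law of sines gives d = f·sin D/sin F ≈ 231.24.
Semiperimeter s = (312.04+196.59+231.24)/2 = 369.93.
Perimeter = 312.04 + 196.59 + 231.24 = 739.87.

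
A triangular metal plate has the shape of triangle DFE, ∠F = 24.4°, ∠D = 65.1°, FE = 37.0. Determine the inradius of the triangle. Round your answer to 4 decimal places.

The third angle is ∠E = 180° − ∠D − ∠F = 90.50°.
Law of sines: ED = FE·sin F/sin D ≈ 16.851.
Law of sines: DF = FE·sin E/sin D ≈ 40.79.
Area = ½·FE·ED·sin E ≈ 311.74.
Semiperimeter s = (37+16.851+40.79)/2 = 47.321.
Inradius = area/s = 311.74/47.321 ≈ 6.5877.

6.5877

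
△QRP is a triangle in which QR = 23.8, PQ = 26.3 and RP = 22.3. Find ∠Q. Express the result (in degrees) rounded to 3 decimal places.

By the law of cosines, cos Q = (PQ² + QR² − RP²) / (2·PQ·QR) ≈ 0.60776, so ∠Q ≈ 52.57°.

52.572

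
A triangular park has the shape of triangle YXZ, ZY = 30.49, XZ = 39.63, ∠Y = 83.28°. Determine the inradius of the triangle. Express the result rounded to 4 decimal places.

8.8882

Law of sines: sin X = ZY·sin Y/XZ ≈ 0.76408.
Since XZ ≥ ZY, only the acute value applies: ∠X ≈ 49.83°.
Then ∠Z = 180° − ∠Y − ∠X ≈ 46.89°.
Law of sines gives YX = XZ·sin Z/sin Y ≈ 29.134.
Area = ½·XZ·ZY·sin Z ≈ 441.1.
Semiperimeter s = (39.63+30.49+29.134)/2 = 49.627.
Inradius = area/s = 441.1/49.627 ≈ 8.8882.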